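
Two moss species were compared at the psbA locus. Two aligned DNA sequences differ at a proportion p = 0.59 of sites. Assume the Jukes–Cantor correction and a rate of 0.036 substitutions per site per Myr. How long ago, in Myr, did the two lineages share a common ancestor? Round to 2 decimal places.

d = −(3/4) ln(1 − 4p/3) = −0.75 ln(1 − 0.786667) = −0.75 ln(0.213333)
  = −0.75 × (-1.544901) = 1.158676 substitutions/site.
Under a molecular clock d = 2μt, so t = d/(2μ) = 1.158676 / (2 × 0.036) = 16.09 Myr.

16.09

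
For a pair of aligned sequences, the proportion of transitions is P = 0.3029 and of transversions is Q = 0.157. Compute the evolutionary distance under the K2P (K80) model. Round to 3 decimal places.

0.814

Under the Kimura two-parameter model, d = −½ ln(1 − 2P − Q) − ¼ ln(1 − 2Q).
1 − 2P − Q = 0.2372, giving −½ ln(0.2372) = 0.719426.
1 − 2Q = 0.686, giving −¼ ln(0.686) = 0.094219.
d = 0.719426 + 0.094219 = 0.813645.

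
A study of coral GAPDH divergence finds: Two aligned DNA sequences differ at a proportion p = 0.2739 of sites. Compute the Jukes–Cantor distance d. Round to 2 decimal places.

0.34

d = −(3/4) ln(1 − 4p/3) = −0.75 ln(1 − 0.3652) = −0.75 ln(0.6348)
  = −0.75 × (-0.454445) = 0.340834 substitutions/site.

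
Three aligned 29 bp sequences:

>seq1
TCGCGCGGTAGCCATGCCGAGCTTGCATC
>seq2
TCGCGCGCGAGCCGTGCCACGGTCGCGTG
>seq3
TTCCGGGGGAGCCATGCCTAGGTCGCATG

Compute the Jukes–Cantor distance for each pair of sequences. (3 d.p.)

seq1–seq2: 9/29 sites differ → p ≈ 0.310345, d = −0.75 ln(1 − 0.413793) = 0.400562 ≈ 0.401.
seq1–seq3: 8/29 sites differ → p ≈ 0.275862, d = −0.75 ln(1 − 0.367816) = 0.343931 ≈ 0.344.
seq2–seq3: 8/29 sites differ → p ≈ 0.275862, d = −0.75 ln(1 − 0.367816) = 0.343931 ≈ 0.344.

d(seq1,seq2) = 0.401, d(seq1,seq3) = 0.344, d(seq2,seq3) = 0.344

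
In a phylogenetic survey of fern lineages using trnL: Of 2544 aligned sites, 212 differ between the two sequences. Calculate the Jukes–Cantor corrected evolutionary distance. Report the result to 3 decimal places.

0.088

p = 212/2544 ≈ 0.083333.
d = −(3/4) ln(1 − 4p/3) = −0.75 ln(1 − 0.111111) = −0.75 ln(0.888889)
  = −0.75 × (-0.117783) = 0.088337 substitutions/site.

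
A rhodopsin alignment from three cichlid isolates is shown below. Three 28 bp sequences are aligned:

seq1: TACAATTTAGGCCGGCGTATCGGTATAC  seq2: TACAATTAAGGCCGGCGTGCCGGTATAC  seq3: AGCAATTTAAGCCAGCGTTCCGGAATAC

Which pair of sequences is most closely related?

seq1–seq2: 3/28 differ, p = 0.107, d = 0.116.
seq1–seq3: 7/28 differ, p = 0.250, d = 0.304.
seq2–seq3: 7/28 differ, p = 0.250, d = 0.304.
The smallest distance is between seq1 and seq2.

seq1 and seq2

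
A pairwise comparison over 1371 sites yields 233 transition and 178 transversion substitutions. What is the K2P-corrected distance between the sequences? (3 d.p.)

0.392

P = 233/1371 ≈ 0.169949 and Q = 178/1371 ≈ 0.129832.
Under the Kimura two-parameter model, d = −½ ln(1 − 2P − Q) − ¼ ln(1 − 2Q).
1 − 2P − Q = 0.53027, giving −½ ln(0.53027) = 0.317184.
1 − 2Q = 0.740336, giving −¼ ln(0.740336) = 0.075163.
d = 0.317184 + 0.075163 = 0.392347.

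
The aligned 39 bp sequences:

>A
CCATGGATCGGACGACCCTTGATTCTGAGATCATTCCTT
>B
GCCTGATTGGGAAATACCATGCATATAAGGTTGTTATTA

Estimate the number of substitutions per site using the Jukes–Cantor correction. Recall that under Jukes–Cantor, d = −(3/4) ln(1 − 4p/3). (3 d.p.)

0.863

The sequences differ at 20 of 39 sites, so p = 20/39 ≈ 0.512821.
d = −(3/4) ln(1 − 4p/3) = −0.75 ln(1 − 0.683761) = −0.75 ln(0.316239)
  = −0.75 × (-1.151257) = 0.863443 substitutions/site.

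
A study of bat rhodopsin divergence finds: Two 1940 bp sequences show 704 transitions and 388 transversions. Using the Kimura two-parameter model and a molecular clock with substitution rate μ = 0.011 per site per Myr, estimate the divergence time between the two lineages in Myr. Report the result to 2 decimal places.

64.91

P = 704/1940 ≈ 0.362887 and Q = 388/1940 = 0.2.
Under the Kimura two-parameter model, d = −½ ln(1 − 2P − Q) − ¼ ln(1 − 2Q).
1 − 2P − Q = 0.074226, giving −½ ln(0.074226) = 1.300320.
1 − 2Q = 0.6, giving −¼ ln(0.6) = 0.127706.
d = 1.300320 + 0.127706 = 1.428026.
Under a molecular clock d = 2μt, so t = d/(2μ) = 1.428026 / (2 × 0.011) = 64.91 Myr.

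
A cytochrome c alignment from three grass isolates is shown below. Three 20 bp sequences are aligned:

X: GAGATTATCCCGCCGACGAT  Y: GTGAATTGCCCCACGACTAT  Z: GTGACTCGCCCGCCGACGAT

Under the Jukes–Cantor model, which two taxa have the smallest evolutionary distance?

X–Y: 7/20 differ, p = 0.350, d = 0.471.
X–Z: 4/20 differ, p = 0.200, d = 0.233.
Y–Z: 5/20 differ, p = 0.250, d = 0.304.
The smallest distance is between X and Z.

X and Z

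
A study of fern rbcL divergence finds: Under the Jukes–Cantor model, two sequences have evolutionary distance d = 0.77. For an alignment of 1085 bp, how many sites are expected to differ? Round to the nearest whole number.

Invert JC69: p = (3/4)(1 − e^(−4d/3)) = 0.75 × (1 − e^(-1.026667)) = 0.75 × (1 − 0.358199) = 0.481351.
Expected differing sites = pL ≈ 0.481351 × 1085 = 522.265835 ≈ 522.

522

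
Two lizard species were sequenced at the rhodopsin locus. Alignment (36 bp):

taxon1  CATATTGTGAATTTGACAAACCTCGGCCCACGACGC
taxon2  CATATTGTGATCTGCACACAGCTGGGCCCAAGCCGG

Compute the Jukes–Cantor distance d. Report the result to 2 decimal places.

The sequences differ at 10 of 36 sites (11, 12, 14, 15, 19, 21, 24, 31, 33, 36), so p = 10/36 ≈ 0.277778.
d = −(3/4) ln(1 − 4p/3) = −0.75 ln(1 − 0.370371) = −0.75 ln(0.629629)
  = −0.75 × (-0.462625) = 0.346969 substitutions/site.

0.35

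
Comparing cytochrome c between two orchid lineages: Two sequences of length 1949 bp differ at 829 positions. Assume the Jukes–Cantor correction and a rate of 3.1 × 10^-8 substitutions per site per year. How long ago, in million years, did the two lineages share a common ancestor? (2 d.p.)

p = 829/1949 ≈ 0.425346.
d = −(3/4) ln(1 − 4p/3) = −0.75 ln(1 − 0.567128) = −0.75 ln(0.432872)
  = −0.75 × (-0.837313) = 0.627985 substitutions/site.
Under a molecular clock d = 2μt, so t = d/(2μ) = 0.627985 / (2 × 3.1 × 10^-8) = 10.13 million years.

10.13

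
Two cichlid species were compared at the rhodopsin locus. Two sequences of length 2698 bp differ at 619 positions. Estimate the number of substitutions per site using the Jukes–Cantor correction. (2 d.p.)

0.27

p = 619/2698 ≈ 0.229429.
d = −(3/4) ln(1 − 4p/3) = −0.75 ln(1 − 0.305905) = −0.75 ln(0.694095)
  = −0.75 × (-0.365146) = 0.273860 substitutions/site.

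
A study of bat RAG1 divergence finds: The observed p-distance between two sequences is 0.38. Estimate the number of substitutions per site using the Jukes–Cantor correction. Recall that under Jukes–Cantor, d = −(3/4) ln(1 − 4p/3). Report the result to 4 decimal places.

d = −(3/4) ln(1 − 4p/3) = −0.75 ln(1 − 0.506667) = −0.75 ln(0.493333)
  = −0.75 × (-0.706571) = 0.529928 substitutions/site.

0.5299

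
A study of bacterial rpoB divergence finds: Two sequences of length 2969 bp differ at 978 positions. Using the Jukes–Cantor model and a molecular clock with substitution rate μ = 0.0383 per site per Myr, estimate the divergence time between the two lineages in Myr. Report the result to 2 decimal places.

5.66

p = 978/2969 ≈ 0.329404.
d = −(3/4) ln(1 − 4p/3) = −0.75 ln(1 − 0.439205) = −0.75 ln(0.560795)
  = −0.75 × (-0.578400) = 0.433800 substitutions/site.
Under a molecular clock d = 2μt, so t = d/(2μ) = 0.433800 / (2 × 0.0383) = 5.66 Myr.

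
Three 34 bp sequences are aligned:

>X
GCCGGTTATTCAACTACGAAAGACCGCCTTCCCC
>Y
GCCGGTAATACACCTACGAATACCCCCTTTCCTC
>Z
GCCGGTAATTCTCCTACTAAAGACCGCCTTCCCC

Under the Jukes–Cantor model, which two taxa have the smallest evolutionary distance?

X and Z

X–Y: 9/34 differ, p = 0.265, d = 0.326.
X–Z: 4/34 differ, p = 0.118, d = 0.128.
Y–Z: 9/34 differ, p = 0.265, d = 0.326.
The smallest distance is between X and Z.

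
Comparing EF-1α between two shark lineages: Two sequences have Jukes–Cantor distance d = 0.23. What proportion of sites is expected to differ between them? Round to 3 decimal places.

0.198

p = (3/4)(1 − e^(−4d/3)) = 0.75 × (1 − e^(-0.306667)) = 0.75 × (1 − 0.735896) = 0.198078.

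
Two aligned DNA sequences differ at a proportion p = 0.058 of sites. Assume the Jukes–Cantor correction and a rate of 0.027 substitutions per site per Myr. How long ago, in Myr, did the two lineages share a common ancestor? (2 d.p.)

1.12

d = −(3/4) ln(1 − 4p/3) = −0.75 ln(1 − 0.077333) = −0.75 ln(0.922667)
  = −0.75 × (-0.080487) = 0.060365 substitutions/site.
Under a molecular clock d = 2μt, so t = d/(2μ) = 0.060365 / (2 × 0.027) = 1.12 Myr.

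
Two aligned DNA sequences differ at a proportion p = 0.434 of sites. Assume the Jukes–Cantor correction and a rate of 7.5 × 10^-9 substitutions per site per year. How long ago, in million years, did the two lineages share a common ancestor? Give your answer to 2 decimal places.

d = −(3/4) ln(1 − 4p/3) = −0.75 ln(1 − 0.578667) = −0.75 ln(0.421333)
  = −0.75 × (-0.864332) = 0.648249 substitutions/site.
Under a molecular clock d = 2μt, so t = d/(2μ) = 0.648249 / (2 × 7.5 × 10^-9) = 43.22 million years.

43.22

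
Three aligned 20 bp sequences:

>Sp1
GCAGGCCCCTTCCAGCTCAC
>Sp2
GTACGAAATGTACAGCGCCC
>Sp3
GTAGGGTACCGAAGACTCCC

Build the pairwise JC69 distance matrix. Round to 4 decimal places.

Sp1–Sp2: 10/20 sites differ → p = 0.5, d = −0.75 ln(1 − 0.666667) = 0.823960 ≈ 0.8240.
Sp1–Sp3: 11/20 sites differ → p = 0.55, d = −0.75 ln(1 − 0.733333) = 0.991316 ≈ 0.9913.
Sp2–Sp3: 10/20 sites differ → p = 0.5, d = −0.75 ln(1 − 0.666667) = 0.823960 ≈ 0.8240.

d(Sp1,Sp2) = 0.8240, d(Sp1,Sp3) = 0.9913, d(Sp2,Sp3) = 0.8240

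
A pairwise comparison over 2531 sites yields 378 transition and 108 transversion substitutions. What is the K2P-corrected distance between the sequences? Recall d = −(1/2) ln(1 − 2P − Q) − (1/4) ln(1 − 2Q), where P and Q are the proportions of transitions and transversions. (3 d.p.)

P = 378/2531 ≈ 0.149348 and Q = 108/2531 ≈ 0.042671.
Under the Kimura two-parameter model, d = −½ ln(1 − 2P − Q) − ¼ ln(1 − 2Q).
1 − 2P − Q = 0.658633, giving −½ ln(0.658633) = 0.208794.
1 − 2Q = 0.914658, giving −¼ ln(0.914658) = 0.022301.
d = 0.208794 + 0.022301 = 0.231095.

0.231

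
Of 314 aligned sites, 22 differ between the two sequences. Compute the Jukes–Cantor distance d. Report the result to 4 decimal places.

p = 22/314 ≈ 0.070064.
d = −(3/4) ln(1 − 4p/3) = −0.75 ln(1 − 0.093419) = −0.75 ln(0.906581)
  = −0.75 × (-0.098075) = 0.073556 substitutions/site.

0.0736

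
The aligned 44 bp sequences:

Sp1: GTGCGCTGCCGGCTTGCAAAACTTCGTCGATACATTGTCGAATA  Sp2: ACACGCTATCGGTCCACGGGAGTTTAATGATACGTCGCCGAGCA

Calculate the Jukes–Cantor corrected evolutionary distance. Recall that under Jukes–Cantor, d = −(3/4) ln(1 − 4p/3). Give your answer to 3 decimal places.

The sequences differ at 22 of 44 sites, so p = 22/44 = 0.5.
d = −(3/4) ln(1 − 4p/3) = −0.75 ln(1 − 0.666667) = −0.75 ln(0.333333)
  = −0.75 × (-1.098613) = 0.823960 substitutions/site.

0.824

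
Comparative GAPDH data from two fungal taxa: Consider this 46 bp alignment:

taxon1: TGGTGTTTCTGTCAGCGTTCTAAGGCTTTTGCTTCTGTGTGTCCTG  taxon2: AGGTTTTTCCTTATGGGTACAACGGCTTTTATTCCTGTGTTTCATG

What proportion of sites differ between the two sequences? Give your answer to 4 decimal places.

The sequences differ at 15 of 46 positions.
p = 15/46 = 0.326086… ≈ 0.3261 (to 4 d.p.).

0.3261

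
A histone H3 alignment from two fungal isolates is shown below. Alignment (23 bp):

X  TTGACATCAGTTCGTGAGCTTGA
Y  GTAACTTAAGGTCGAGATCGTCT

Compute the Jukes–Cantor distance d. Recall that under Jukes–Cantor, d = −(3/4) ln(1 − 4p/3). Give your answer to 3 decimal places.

0.650

The sequences differ at 10 of 23 sites (1, 3, 6, 8, 11, 15, 18, 20, 22, 23), so p = 10/23 ≈ 0.434783.
d = −(3/4) ln(1 − 4p/3) = −0.75 ln(1 − 0.579711) = −0.75 ln(0.420289)
  = −0.75 × (-0.866813) = 0.650110 substitutions/site.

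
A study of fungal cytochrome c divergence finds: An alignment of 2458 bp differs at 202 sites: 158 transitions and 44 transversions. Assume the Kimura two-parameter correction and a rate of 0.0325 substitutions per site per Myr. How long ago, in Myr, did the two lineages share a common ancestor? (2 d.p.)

P = 158/2458 ≈ 0.06428 and Q = 44/2458 ≈ 0.017901.
Under the Kimura two-parameter model, d = −½ ln(1 − 2P − Q) − ¼ ln(1 − 2Q).
1 − 2P − Q = 0.853539, giving −½ ln(0.853539) = 0.079182.
1 − 2Q = 0.964198, giving −¼ ln(0.964198) = 0.009115.
d = 0.079182 + 0.009115 = 0.088297.
Under a molecular clock d = 2μt, so t = d/(2μ) = 0.088297 / (2 × 0.0325) = 1.36 Myr.

1.36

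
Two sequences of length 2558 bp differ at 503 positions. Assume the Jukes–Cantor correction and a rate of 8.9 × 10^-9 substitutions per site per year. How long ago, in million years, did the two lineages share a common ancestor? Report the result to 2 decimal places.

p = 503/2558 ≈ 0.196638.
d = −(3/4) ln(1 − 4p/3) = −0.75 ln(1 − 0.262184) = −0.75 ln(0.737816)
  = −0.75 × (-0.304061) = 0.228046 substitutions/site.
Under a molecular clock d = 2μt, so t = d/(2μ) = 0.228046 / (2 × 8.9 × 10^-9) = 12.81 million years.

12.81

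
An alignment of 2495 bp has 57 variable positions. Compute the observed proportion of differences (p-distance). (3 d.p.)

p = 57/2495 = 0.022845… ≈ 0.023 (to 3 d.p.).

0.023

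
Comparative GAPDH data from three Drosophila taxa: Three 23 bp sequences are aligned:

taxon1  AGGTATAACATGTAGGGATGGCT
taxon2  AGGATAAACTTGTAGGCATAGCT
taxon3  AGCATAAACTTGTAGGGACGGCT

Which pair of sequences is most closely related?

taxon2 and taxon3

taxon1–taxon2: 6/23 differ, p = 0.261, d = 0.321.
taxon1–taxon3: 6/23 differ, p = 0.261, d = 0.321.
taxon2–taxon3: 4/23 differ, p = 0.174, d = 0.198.
The smallest distance is between taxon2 and taxon3.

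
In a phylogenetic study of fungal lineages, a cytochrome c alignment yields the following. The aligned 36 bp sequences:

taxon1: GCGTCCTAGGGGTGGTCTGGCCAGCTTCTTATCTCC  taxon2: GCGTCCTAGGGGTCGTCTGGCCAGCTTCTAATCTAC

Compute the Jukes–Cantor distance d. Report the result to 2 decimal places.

The sequences differ at 3 of 36 sites (14, 30, 35), so p = 3/36 ≈ 0.083333.
d = −(3/4) ln(1 − 4p/3) = −0.75 ln(1 − 0.111111) = −0.75 ln(0.888889)
  = −0.75 × (-0.117783) = 0.088337 substitutions/site.

0.09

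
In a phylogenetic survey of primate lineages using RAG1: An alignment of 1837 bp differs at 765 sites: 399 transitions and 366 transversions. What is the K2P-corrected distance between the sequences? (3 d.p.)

0.629

P = 399/1837 ≈ 0.217202 and Q = 366/1837 ≈ 0.199238.
Under the Kimura two-parameter model, d = −½ ln(1 − 2P − Q) − ¼ ln(1 − 2Q).
1 − 2P − Q = 0.366358, giving −½ ln(0.366358) = 0.502072.
1 − 2Q = 0.601524, giving −¼ ln(0.601524) = 0.127072.
d = 0.502072 + 0.127072 = 0.629144.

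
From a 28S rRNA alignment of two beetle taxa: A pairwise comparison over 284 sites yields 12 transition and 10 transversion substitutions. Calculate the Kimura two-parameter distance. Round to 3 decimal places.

0.082

P = 12/284 ≈ 0.042254 and Q = 10/284 ≈ 0.035211.
Under the Kimura two-parameter model, d = −½ ln(1 − 2P − Q) − ¼ ln(1 − 2Q).
1 − 2P − Q = 0.880281, giving −½ ln(0.880281) = 0.063757.
1 − 2Q = 0.929578, giving −¼ ln(0.929578) = 0.018256.
d = 0.063757 + 0.018256 = 0.082013.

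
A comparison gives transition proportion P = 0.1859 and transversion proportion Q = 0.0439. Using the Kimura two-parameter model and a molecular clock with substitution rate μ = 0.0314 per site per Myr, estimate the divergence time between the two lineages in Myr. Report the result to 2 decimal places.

Under the Kimura two-parameter model, d = −½ ln(1 − 2P − Q) − ¼ ln(1 − 2Q).
1 − 2P − Q = 0.5843, giving −½ ln(0.5843) = 0.268670.
1 − 2Q = 0.9122, giving −¼ ln(0.9122) = 0.022974.
d = 0.268670 + 0.022974 = 0.291644.
Under a molecular clock d = 2μt, so t = d/(2μ) = 0.291644 / (2 × 0.0314) = 4.64 Myr.

4.64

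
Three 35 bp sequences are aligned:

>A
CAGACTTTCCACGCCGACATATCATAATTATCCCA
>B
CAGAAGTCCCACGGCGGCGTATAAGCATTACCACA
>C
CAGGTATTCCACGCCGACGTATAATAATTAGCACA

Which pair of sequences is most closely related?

A–B: 11/35 differ, p = 0.314, d = 0.407.
A–C: 7/35 differ, p = 0.200, d = 0.233.
B–C: 9/35 differ, p = 0.257, d = 0.315.
The smallest distance is between A and C.

A and C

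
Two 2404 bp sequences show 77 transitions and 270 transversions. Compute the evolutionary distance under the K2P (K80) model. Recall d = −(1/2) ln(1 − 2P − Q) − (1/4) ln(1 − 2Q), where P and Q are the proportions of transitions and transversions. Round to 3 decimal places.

P = 77/2404 ≈ 0.03203 and Q = 270/2404 ≈ 0.112313.
Under the Kimura two-parameter model, d = −½ ln(1 − 2P − Q) − ¼ ln(1 − 2Q).
1 − 2P − Q = 0.823627, giving −½ ln(0.823627) = 0.097019.
1 − 2Q = 0.775374, giving −¼ ln(0.775374) = 0.063602.
d = 0.097019 + 0.063602 = 0.160621.

0.161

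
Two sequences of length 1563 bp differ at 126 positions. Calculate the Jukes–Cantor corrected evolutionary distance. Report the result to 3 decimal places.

0.085

p = 126/1563 ≈ 0.080614.
d = −(3/4) ln(1 − 4p/3) = −0.75 ln(1 − 0.107485) = −0.75 ln(0.892515)
  = −0.75 × (-0.113712) = 0.085284 substitutions/site.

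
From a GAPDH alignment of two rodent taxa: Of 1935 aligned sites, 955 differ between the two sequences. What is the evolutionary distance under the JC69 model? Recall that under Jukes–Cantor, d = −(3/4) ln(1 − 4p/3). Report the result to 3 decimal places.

p = 955/1935 ≈ 0.49354.
d = −(3/4) ln(1 − 4p/3) = −0.75 ln(1 − 0.658053) = −0.75 ln(0.341947)
  = −0.75 × (-1.073100) = 0.804825 substitutions/site.

0.805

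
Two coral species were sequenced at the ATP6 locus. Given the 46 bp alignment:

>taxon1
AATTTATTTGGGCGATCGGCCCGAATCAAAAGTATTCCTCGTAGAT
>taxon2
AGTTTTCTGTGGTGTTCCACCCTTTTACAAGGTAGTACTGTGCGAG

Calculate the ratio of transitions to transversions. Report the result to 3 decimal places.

Transitions are A↔G and C↔T; transversions are all other mismatches.
Transitions: 5. Transversions: 17.
R = 5/17 = 0.294117… ≈ 0.294 (to 3 d.p.).

0.294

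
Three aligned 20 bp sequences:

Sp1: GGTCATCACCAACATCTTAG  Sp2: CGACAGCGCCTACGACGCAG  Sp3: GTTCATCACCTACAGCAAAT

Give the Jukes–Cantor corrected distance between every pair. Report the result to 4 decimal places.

Sp1–Sp2: 9/20 sites differ → p = 0.45, d = −0.75 ln(1 − 0.6) = 0.687218 ≈ 0.6872.
Sp1–Sp3: 6/20 sites differ → p = 0.3, d = −0.75 ln(1 − 0.4) = 0.383119 ≈ 0.3831.
Sp2–Sp3: 10/20 sites differ → p = 0.5, d = −0.75 ln(1 − 0.666667) = 0.823960 ≈ 0.8240.

d(Sp1,Sp2) = 0.6872, d(Sp1,Sp3) = 0.3831, d(Sp2,Sp3) = 0.8240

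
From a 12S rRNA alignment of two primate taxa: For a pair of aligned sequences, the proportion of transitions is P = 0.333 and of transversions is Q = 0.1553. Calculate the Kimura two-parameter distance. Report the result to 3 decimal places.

0.954

Under the Kimura two-parameter model, d = −½ ln(1 − 2P − Q) − ¼ ln(1 − 2Q).
1 − 2P − Q = 0.1787, giving −½ ln(0.1787) = 0.861023.
1 − 2Q = 0.6894, giving −¼ ln(0.6894) = 0.092983.
d = 0.861023 + 0.092983 = 0.954006.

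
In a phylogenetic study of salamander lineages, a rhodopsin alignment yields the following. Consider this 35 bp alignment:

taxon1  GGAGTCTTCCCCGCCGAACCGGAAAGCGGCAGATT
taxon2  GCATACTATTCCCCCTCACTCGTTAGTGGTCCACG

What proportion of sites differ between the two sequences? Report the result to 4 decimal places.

0.5429

The sequences differ at 19 of 35 positions.
p = 19/35 = 0.542857… ≈ 0.5429 (to 4 d.p.).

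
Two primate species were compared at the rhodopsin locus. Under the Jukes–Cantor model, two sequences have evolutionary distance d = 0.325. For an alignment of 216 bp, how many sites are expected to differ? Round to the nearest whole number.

Invert JC69: p = (3/4)(1 − e^(−4d/3)) = 0.75 × (1 − e^(-0.433333)) = 0.75 × (1 − 0.648345) = 0.263741.
Expected differing sites = pL ≈ 0.263741 × 216 = 56.968056 ≈ 57.

57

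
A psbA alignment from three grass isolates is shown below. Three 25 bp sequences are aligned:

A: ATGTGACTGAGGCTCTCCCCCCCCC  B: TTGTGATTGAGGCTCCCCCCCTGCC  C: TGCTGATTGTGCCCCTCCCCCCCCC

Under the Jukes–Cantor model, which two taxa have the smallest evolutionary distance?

A and B

A–B: 5/25 differ, p = 0.200, d = 0.233.
A–C: 7/25 differ, p = 0.280, d = 0.351.
B–C: 8/25 differ, p = 0.320, d = 0.417.
The smallest distance is between A and B.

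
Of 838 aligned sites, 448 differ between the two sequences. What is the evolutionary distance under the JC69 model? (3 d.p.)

0.936

p = 448/838 ≈ 0.534606.
d = −(3/4) ln(1 − 4p/3) = −0.75 ln(1 − 0.712808) = −0.75 ln(0.287192)
  = −0.75 × (-1.247604) = 0.935703 substitutions/site.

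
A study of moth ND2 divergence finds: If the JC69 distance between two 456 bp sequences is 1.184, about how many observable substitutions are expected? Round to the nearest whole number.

271

Invert JC69: p = (3/4)(1 − e^(−4d/3)) = 0.75 × (1 − e^(-1.578667)) = 0.75 × (1 − 0.206250) = 0.595313.
Expected differing sites = pL ≈ 0.595313 × 456 = 271.462728 ≈ 271.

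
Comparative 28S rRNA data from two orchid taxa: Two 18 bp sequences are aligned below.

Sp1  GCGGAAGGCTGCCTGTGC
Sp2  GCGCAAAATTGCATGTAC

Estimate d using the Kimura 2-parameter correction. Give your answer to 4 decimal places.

Of 18 sites, 4 differences are transitions and 2 are transversions, so P = 4/18 ≈ 0.222222 and Q = 2/18 ≈ 0.111111.
Under the Kimura two-parameter model, d = −½ ln(1 − 2P − Q) − ¼ ln(1 − 2Q).
1 − 2P − Q = 0.444445, giving −½ ln(0.444445) = 0.405464.
1 − 2Q = 0.777778, giving −¼ ln(0.777778) = 0.062829.
d = 0.405464 + 0.062829 = 0.468293.

0.4683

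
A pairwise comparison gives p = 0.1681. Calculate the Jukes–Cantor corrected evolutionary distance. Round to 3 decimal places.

d = −(3/4) ln(1 − 4p/3) = −0.75 ln(1 − 0.224133) = −0.75 ln(0.775867)
  = −0.75 × (-0.253774) = 0.190331 substitutions/site.

0.190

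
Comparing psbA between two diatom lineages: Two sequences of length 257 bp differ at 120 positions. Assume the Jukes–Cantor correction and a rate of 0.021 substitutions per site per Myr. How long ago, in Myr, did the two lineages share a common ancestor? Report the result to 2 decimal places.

17.40

p = 120/257 ≈ 0.466926.
d = −(3/4) ln(1 − 4p/3) = −0.75 ln(1 − 0.622568) = −0.75 ln(0.377432)
  = −0.75 × (-0.974365) = 0.730774 substitutions/site.
Under a molecular clock d = 2μt, so t = d/(2μ) = 0.730774 / (2 × 0.021) = 17.40 Myr.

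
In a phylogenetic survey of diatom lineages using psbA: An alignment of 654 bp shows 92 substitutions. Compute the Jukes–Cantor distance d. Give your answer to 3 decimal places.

p = 92/654 ≈ 0.140673.
d = −(3/4) ln(1 − 4p/3) = −0.75 ln(1 − 0.187564) = −0.75 ln(0.812436)
  = −0.75 × (-0.207718) = 0.155789 substitutions/site.

0.156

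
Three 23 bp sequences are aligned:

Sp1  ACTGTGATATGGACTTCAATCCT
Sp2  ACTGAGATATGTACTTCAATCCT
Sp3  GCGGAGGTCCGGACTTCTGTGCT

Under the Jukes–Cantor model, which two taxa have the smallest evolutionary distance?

Sp1 and Sp2

Sp1–Sp2: 2/23 differ, p = 0.087, d = 0.092.
Sp1–Sp3: 9/23 differ, p = 0.391, d = 0.553.
Sp2–Sp3: 9/23 differ, p = 0.391, d = 0.553.
The smallest distance is between Sp1 and Sp2.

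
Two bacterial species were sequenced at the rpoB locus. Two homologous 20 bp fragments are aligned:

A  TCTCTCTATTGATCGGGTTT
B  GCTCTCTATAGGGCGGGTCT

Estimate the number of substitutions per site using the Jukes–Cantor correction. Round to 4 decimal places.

The sequences differ at 5 of 20 sites (1, 10, 12, 13, 19), so p = 5/20 = 0.25.
d = −(3/4) ln(1 − 4p/3) = −0.75 ln(1 − 0.333333) = −0.75 ln(0.666667)
  = −0.75 × (-0.405465) = 0.304099 substitutions/site.

0.3041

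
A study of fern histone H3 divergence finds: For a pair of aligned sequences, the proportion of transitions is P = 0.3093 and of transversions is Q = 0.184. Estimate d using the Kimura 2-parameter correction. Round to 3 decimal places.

0.926

Under the Kimura two-parameter model, d = −½ ln(1 − 2P − Q) − ¼ ln(1 − 2Q).
1 − 2P − Q = 0.1974, giving −½ ln(0.1974) = 0.811262.
1 − 2Q = 0.632, giving −¼ ln(0.632) = 0.114716.
d = 0.811262 + 0.114716 = 0.925978.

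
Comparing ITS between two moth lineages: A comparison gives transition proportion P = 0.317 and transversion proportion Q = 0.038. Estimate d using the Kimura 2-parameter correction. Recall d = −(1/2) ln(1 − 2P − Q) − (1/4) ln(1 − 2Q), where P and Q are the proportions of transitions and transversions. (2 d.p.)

Under the Kimura two-parameter model, d = −½ ln(1 − 2P − Q) − ¼ ln(1 − 2Q).
1 − 2P − Q = 0.328, giving −½ ln(0.328) = 0.557371.
1 − 2Q = 0.924, giving −¼ ln(0.924) = 0.019761.
d = 0.557371 + 0.019761 = 0.577132.

0.58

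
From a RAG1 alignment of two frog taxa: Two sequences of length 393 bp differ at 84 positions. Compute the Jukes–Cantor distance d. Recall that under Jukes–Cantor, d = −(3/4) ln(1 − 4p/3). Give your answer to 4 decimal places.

p = 84/393 ≈ 0.21374.
d = −(3/4) ln(1 − 4p/3) = −0.75 ln(1 − 0.284987) = −0.75 ln(0.715013)
  = −0.75 × (-0.335455) = 0.251591 substitutions/site.

0.2516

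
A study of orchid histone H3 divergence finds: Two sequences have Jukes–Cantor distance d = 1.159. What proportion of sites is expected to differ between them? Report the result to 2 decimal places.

0.59

p = (3/4)(1 − e^(−4d/3)) = 0.75 × (1 − e^(-1.545333)) = 0.75 × (1 − 0.213241) = 0.590069.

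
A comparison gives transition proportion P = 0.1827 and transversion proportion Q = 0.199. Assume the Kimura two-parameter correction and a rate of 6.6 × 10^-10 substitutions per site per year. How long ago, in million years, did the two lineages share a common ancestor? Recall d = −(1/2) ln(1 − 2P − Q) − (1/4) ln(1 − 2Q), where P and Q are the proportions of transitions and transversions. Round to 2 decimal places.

Under the Kimura two-parameter model, d = −½ ln(1 − 2P − Q) − ¼ ln(1 − 2Q).
1 − 2P − Q = 0.4356, giving −½ ln(0.4356) = 0.415515.
1 − 2Q = 0.602, giving −¼ ln(0.602) = 0.126874.
d = 0.415515 + 0.126874 = 0.542389.
Under a molecular clock d = 2μt, so t = d/(2μ) = 0.542389 / (2 × 6.6 × 10^-10) = 410.90 million years.

410.90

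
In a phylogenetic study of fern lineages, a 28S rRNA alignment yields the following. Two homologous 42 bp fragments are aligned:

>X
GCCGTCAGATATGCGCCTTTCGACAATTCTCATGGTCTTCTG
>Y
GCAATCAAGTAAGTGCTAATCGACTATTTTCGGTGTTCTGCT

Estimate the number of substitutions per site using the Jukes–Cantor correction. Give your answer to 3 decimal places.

0.693

The sequences differ at 19 of 42 sites, so p = 19/42 ≈ 0.452381.
d = −(3/4) ln(1 − 4p/3) = −0.75 ln(1 − 0.603175) = −0.75 ln(0.396825)
  = −0.75 × (-0.924260) = 0.693195 substitutions/site.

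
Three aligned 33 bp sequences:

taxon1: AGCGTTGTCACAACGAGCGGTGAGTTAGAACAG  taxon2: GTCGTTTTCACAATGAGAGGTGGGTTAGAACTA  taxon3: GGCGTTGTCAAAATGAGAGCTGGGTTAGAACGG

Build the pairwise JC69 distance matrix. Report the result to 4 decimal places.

d(taxon1,taxon2) = 0.2928, d(taxon1,taxon3) = 0.2493, d(taxon2,taxon3) = 0.2082

taxon1–taxon2: 8/33 sites differ → p ≈ 0.242424, d = −0.75 ln(1 − 0.323232) = 0.292820 ≈ 0.2928.
taxon1–taxon3: 7/33 sites differ → p ≈ 0.212121, d = −0.75 ln(1 − 0.282828) = 0.249330 ≈ 0.2493.
taxon2–taxon3: 6/33 sites differ → p ≈ 0.181818, d = −0.75 ln(1 − 0.242424) = 0.208224 ≈ 0.2082.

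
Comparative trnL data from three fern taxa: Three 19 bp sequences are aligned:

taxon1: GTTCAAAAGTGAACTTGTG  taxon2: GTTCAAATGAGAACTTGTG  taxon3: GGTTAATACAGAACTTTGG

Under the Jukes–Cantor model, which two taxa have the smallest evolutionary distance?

taxon1–taxon2: 2/19 differ, p = 0.105, d = 0.113.
taxon1–taxon3: 7/19 differ, p = 0.368, d = 0.507.
taxon2–taxon3: 7/19 differ, p = 0.368, d = 0.507.
The smallest distance is between taxon1 and taxon2.

taxon1 and taxon2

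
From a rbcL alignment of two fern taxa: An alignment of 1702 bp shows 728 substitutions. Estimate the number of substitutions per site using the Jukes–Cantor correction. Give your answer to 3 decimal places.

p = 728/1702 ≈ 0.427732.
d = −(3/4) ln(1 − 4p/3) = −0.75 ln(1 − 0.570309) = −0.75 ln(0.429691)
  = −0.75 × (-0.844689) = 0.633517 substitutions/site.

0.634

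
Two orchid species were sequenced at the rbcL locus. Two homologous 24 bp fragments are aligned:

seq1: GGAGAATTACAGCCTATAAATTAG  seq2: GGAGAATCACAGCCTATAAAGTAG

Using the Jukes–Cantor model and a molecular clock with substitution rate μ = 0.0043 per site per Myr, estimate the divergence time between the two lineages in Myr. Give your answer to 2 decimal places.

The sequences differ at 2 of 24 sites (8, 21), so p = 2/24 ≈ 0.083333.
d = −(3/4) ln(1 − 4p/3) = −0.75 ln(1 − 0.111111) = −0.75 ln(0.888889)
  = −0.75 × (-0.117783) = 0.088337 substitutions/site.
Under a molecular clock d = 2μt, so t = d/(2μ) = 0.088337 / (2 × 0.0043) = 10.27 Myr.

10.27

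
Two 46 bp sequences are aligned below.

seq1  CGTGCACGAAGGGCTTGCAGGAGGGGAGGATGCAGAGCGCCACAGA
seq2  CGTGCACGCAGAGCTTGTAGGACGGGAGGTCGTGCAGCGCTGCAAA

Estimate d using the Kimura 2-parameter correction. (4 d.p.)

0.3330

Of 46 sites, 8 differences are transitions and 4 are transversions, so P = 8/46 ≈ 0.173913 and Q = 4/46 ≈ 0.086957.
Under the Kimura two-parameter model, d = −½ ln(1 − 2P − Q) − ¼ ln(1 − 2Q).
1 − 2P − Q = 0.565217, giving −½ ln(0.565217) = 0.285273.
1 − 2Q = 0.826086, giving −¼ ln(0.826086) = 0.047764.
d = 0.285273 + 0.047764 = 0.333037.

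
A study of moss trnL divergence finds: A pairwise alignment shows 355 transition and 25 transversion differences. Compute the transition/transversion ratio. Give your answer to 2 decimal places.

R = 355/25 = 14.20.

14.20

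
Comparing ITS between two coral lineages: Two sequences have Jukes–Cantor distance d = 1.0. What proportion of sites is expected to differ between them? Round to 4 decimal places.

p = (3/4)(1 − e^(−4d/3)) = 0.75 × (1 − e^(-1.333333)) = 0.75 × (1 − 0.263597) = 0.552302.

0.5523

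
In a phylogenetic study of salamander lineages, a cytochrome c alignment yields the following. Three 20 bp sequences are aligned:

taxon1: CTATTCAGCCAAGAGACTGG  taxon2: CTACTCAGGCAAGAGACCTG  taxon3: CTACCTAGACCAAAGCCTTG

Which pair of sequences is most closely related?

taxon1 and taxon2

taxon1–taxon2: 4/20 differ, p = 0.200, d = 0.233.
taxon1–taxon3: 8/20 differ, p = 0.400, d = 0.572.
taxon2–taxon3: 7/20 differ, p = 0.350, d = 0.471.
The smallest distance is between taxon1 and taxon2.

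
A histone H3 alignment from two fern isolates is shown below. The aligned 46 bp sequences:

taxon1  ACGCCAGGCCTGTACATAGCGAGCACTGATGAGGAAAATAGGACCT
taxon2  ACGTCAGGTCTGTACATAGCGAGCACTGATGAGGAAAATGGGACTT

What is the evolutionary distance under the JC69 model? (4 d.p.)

The sequences differ at 4 of 46 sites (4, 9, 40, 45), so p = 4/46 ≈ 0.086957.
d = −(3/4) ln(1 − 4p/3) = −0.75 ln(1 − 0.115943) = −0.75 ln(0.884057)
  = −0.75 × (-0.123234) = 0.092426 substitutions/site.

0.0924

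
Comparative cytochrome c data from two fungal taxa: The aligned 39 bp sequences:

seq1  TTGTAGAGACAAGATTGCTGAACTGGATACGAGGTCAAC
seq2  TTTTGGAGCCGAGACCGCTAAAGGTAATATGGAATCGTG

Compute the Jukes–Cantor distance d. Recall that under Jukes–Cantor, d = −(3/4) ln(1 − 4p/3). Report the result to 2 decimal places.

The sequences differ at 18 of 39 sites, so p = 18/39 ≈ 0.461538.
d = −(3/4) ln(1 − 4p/3) = −0.75 ln(1 − 0.615384) = −0.75 ln(0.384616)
  = −0.75 × (-0.955510) = 0.716633 substitutions/site.

0.72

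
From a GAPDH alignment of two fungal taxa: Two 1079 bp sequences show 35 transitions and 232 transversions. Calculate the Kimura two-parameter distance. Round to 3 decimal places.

0.305

P = 35/1079 ≈ 0.032437 and Q = 232/1079 ≈ 0.215014.
Under the Kimura two-parameter model, d = −½ ln(1 − 2P − Q) − ¼ ln(1 − 2Q).
1 − 2P − Q = 0.720112, giving −½ ln(0.720112) = 0.164174.
1 − 2Q = 0.569972, giving −¼ ln(0.569972) = 0.140542.
d = 0.164174 + 0.140542 = 0.304716.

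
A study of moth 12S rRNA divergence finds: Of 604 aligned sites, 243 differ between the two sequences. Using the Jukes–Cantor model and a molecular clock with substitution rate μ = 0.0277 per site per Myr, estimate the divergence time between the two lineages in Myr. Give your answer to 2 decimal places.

10.41

p = 243/604 ≈ 0.402318.
d = −(3/4) ln(1 − 4p/3) = −0.75 ln(1 − 0.536424) = −0.75 ln(0.463576)
  = −0.75 × (-0.768785) = 0.576589 substitutions/site.
Under a molecular clock d = 2μt, so t = d/(2μ) = 0.576589 / (2 × 0.0277) = 10.41 Myr.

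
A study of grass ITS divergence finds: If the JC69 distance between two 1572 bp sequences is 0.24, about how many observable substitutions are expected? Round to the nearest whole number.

Invert JC69: p = (3/4)(1 − e^(−4d/3)) = 0.75 × (1 − e^(-0.32)) = 0.75 × (1 − 0.726149) = 0.205388.
Expected differing sites = pL ≈ 0.205388 × 1572 = 322.869936 ≈ 323.

323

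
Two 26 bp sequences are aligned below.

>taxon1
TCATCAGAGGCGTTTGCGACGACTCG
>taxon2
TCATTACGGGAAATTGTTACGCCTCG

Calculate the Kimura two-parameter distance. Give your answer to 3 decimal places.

0.468

Of 26 sites, 4 differences are transitions and 5 are transversions, so P = 4/26 ≈ 0.153846 and Q = 5/26 ≈ 0.192308.
Under the Kimura two-parameter model, d = −½ ln(1 − 2P − Q) − ¼ ln(1 − 2Q).
1 − 2P − Q = 0.5, giving −½ ln(0.5) = 0.346574.
1 − 2Q = 0.615384, giving −¼ ln(0.615384) = 0.121377.
d = 0.346574 + 0.121377 = 0.467951.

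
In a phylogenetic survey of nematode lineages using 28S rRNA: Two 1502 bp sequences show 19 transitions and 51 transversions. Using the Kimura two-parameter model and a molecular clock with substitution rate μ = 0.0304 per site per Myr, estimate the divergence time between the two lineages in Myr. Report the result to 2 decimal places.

0.79

P = 19/1502 ≈ 0.01265 and Q = 51/1502 ≈ 0.033955.
Under the Kimura two-parameter model, d = −½ ln(1 − 2P − Q) − ¼ ln(1 − 2Q).
1 − 2P − Q = 0.940745, giving −½ ln(0.940745) = 0.030542.
1 − 2Q = 0.93209, giving −¼ ln(0.93209) = 0.017581.
d = 0.030542 + 0.017581 = 0.048123.
Under a molecular clock d = 2μt, so t = d/(2μ) = 0.048123 / (2 × 0.0304) = 0.79 Myr.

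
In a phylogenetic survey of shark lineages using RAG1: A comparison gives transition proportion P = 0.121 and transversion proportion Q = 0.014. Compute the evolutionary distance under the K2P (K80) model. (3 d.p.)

0.155

Under the Kimura two-parameter model, d = −½ ln(1 − 2P − Q) − ¼ ln(1 − 2Q).
1 − 2P − Q = 0.744, giving −½ ln(0.744) = 0.147857.
1 − 2Q = 0.972, giving −¼ ln(0.972) = 0.007100.
d = 0.147857 + 0.007100 = 0.154957.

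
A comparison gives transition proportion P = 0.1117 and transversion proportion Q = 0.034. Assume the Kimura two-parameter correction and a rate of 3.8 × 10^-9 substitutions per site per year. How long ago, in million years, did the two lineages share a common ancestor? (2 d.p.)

Under the Kimura two-parameter model, d = −½ ln(1 − 2P − Q) − ¼ ln(1 − 2Q).
1 − 2P − Q = 0.7426, giving −½ ln(0.7426) = 0.148799.
1 − 2Q = 0.932, giving −¼ ln(0.932) = 0.017606.
d = 0.148799 + 0.017606 = 0.166405.
Under a molecular clock d = 2μt, so t = d/(2μ) = 0.166405 / (2 × 3.8 × 10^-9) = 21.90 million years.

21.90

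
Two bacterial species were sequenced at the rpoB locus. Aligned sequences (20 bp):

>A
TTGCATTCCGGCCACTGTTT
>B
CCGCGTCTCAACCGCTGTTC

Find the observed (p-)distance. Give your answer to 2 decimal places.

0.45

The sequences differ at 9 of 20 positions (sites 1, 2, 5, 7, 8, 10, 11, 14, 20).
p = 9/20 = 0.45.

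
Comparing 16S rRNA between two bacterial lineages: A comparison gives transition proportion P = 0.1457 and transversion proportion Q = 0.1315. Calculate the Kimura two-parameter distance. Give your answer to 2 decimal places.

0.35

Under the Kimura two-parameter model, d = −½ ln(1 − 2P − Q) − ¼ ln(1 − 2Q).
1 − 2P − Q = 0.5771, giving −½ ln(0.5771) = 0.274870.
1 − 2Q = 0.737, giving −¼ ln(0.737) = 0.076292.
d = 0.274870 + 0.076292 = 0.351162.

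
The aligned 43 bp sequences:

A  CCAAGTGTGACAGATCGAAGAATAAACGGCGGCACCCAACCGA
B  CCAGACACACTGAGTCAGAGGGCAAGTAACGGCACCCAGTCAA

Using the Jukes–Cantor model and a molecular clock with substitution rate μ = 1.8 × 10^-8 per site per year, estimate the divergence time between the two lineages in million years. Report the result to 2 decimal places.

26.02

The sequences differ at 23 of 43 sites, so p = 23/43 ≈ 0.534884.
d = −(3/4) ln(1 − 4p/3) = −0.75 ln(1 − 0.713179) = −0.75 ln(0.286821)
  = −0.75 × (-1.248897) = 0.936673 substitutions/site.
Under a molecular clock d = 2μt, so t = d/(2μ) = 0.936673 / (2 × 1.8 × 10^-8) = 26.02 million years.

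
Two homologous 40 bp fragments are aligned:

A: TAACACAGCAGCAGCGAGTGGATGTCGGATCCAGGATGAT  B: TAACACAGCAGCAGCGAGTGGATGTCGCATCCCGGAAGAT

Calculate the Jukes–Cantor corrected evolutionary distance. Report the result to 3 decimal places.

0.079

The sequences differ at 3 of 40 sites (28, 33, 37), so p = 3/40 = 0.075.
d = −(3/4) ln(1 − 4p/3) = −0.75 ln(1 − 0.1) = −0.75 ln(0.9)
  = −0.75 × (-0.105361) = 0.079021 substitutions/site.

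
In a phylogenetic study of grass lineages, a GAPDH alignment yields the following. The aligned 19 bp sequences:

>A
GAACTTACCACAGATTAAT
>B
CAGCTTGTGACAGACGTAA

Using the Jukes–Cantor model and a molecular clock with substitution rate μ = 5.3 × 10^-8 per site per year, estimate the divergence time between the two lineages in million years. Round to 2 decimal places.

The sequences differ at 9 of 19 sites (1, 3, 7, 8, 9, 15, 16, 17, 19), so p = 9/19 ≈ 0.473684.
d = −(3/4) ln(1 − 4p/3) = −0.75 ln(1 − 0.631579) = −0.75 ln(0.368421)
  = −0.75 × (-0.998529) = 0.748897 substitutions/site.
Under a molecular clock d = 2μt, so t = d/(2μ) = 0.748897 / (2 × 5.3 × 10^-8) = 7.07 million years.

7.07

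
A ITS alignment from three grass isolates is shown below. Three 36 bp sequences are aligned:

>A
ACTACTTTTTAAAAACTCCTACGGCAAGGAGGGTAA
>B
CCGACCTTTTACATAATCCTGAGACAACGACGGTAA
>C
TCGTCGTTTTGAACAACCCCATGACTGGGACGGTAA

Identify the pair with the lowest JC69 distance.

A–B: 11/36 differ, p = 0.306, d = 0.392.
A–C: 14/36 differ, p = 0.389, d = 0.548.
B–C: 13/36 differ, p = 0.361, d = 0.493.
The smallest distance is between A and B.

A and B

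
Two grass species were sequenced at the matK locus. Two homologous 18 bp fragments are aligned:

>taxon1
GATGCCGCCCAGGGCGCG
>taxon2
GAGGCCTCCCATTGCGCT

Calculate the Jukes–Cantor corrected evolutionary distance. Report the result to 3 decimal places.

0.347

The sequences differ at 5 of 18 sites (3, 7, 12, 13, 18), so p = 5/18 ≈ 0.277778.
d = −(3/4) ln(1 − 4p/3) = −0.75 ln(1 − 0.370371) = −0.75 ln(0.629629)
  = −0.75 × (-0.462625) = 0.346969 substitutions/site.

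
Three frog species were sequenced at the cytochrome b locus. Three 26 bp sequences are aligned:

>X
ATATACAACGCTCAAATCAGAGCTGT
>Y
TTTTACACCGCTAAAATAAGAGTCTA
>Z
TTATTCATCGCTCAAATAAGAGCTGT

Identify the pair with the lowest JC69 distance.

X–Y: 9/26 differ, p = 0.346, d = 0.464.
X–Z: 4/26 differ, p = 0.154, d = 0.172.
Y–Z: 8/26 differ, p = 0.308, d = 0.396.
The smallest distance is between X and Z.

X and Z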